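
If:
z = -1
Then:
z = -1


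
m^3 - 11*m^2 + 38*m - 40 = (m - 5)*(m - 4)*(m - 2)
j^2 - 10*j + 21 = (j - 7)*(j - 3)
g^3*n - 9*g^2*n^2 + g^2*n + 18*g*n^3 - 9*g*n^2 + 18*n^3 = (g - 6*n)*(g - 3*n)*(g*n + n)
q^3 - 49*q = q*(q - 7)*(q + 7)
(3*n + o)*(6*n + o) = 18*n^2 + 9*n*o + o^2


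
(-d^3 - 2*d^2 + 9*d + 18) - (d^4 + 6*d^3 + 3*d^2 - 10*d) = -d^4 - 7*d^3 - 5*d^2 + 19*d + 18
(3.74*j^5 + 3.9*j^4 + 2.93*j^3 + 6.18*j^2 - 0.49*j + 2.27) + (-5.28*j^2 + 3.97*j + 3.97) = 3.74*j^5 + 3.9*j^4 + 2.93*j^3 + 0.899999999999999*j^2 + 3.48*j + 6.24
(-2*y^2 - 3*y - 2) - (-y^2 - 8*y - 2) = -y^2 + 5*y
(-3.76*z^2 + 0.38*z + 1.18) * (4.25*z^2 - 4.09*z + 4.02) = -15.98*z^4 + 16.9934*z^3 - 11.6544*z^2 - 3.2986*z + 4.7436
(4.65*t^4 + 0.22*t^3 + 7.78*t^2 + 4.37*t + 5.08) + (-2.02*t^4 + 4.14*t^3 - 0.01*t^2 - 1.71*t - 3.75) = 2.63*t^4 + 4.36*t^3 + 7.77*t^2 + 2.66*t + 1.33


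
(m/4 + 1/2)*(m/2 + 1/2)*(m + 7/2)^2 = m^4/8 + 5*m^3/4 + 141*m^2/32 + 203*m/32 + 49/16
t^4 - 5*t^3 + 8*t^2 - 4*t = t*(t - 2)^2*(t - 1)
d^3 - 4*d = d*(d - 2)*(d + 2)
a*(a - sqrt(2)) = a^2 - sqrt(2)*a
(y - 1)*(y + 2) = y^2 + y - 2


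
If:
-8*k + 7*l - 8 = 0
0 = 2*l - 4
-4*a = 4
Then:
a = -1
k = 3/4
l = 2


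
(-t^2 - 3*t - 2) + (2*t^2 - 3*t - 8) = t^2 - 6*t - 10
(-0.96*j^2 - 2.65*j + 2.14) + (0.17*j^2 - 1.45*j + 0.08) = -0.79*j^2 - 4.1*j + 2.22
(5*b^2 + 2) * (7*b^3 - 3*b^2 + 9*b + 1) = 35*b^5 - 15*b^4 + 59*b^3 - b^2 + 18*b + 2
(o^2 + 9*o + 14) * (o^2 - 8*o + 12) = o^4 + o^3 - 46*o^2 - 4*o + 168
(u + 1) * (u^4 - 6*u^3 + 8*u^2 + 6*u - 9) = u^5 - 5*u^4 + 2*u^3 + 14*u^2 - 3*u - 9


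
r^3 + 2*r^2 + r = r*(r + 1)^2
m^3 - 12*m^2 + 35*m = m*(m - 7)*(m - 5)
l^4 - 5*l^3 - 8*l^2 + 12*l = l*(l - 6)*(l - 1)*(l + 2)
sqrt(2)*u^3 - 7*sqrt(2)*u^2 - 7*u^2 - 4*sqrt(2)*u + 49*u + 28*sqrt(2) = (u - 7)*(u - 4*sqrt(2))*(sqrt(2)*u + 1)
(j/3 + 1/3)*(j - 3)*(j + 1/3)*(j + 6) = j^4/3 + 13*j^3/9 - 41*j^2/9 - 23*j/3 - 2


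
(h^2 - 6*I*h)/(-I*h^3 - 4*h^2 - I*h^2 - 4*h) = (-h + 6*I)/(I*h^2 + 4*h + I*h + 4)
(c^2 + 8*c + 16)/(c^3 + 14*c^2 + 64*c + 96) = 1/(c + 6)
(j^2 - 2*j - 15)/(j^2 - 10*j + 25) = (j + 3)/(j - 5)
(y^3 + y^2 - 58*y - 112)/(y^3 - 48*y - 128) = (y^2 + 9*y + 14)/(y^2 + 8*y + 16)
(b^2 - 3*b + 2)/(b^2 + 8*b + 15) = (b^2 - 3*b + 2)/(b^2 + 8*b + 15)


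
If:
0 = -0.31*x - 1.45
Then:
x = -4.68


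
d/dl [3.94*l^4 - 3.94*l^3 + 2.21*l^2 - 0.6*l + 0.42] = 15.76*l^3 - 11.82*l^2 + 4.42*l - 0.6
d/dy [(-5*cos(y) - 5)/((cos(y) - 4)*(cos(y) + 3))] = 5*(sin(y)^2 - 2*cos(y) - 12)*sin(y)/((cos(y) - 4)^2*(cos(y) + 3)^2)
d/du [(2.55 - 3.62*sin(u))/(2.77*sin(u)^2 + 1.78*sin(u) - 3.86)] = (10.0274*sin(u)^2 - 14.127*sin(u) + 9.4342)*cos(u)/(7.6729*sin(u)^4 + 9.8612*sin(u)^3 - 18.216*sin(u)^2 - 13.7416*sin(u) + 14.8996)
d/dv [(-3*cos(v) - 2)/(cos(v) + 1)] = sin(v)/(cos(v) + 1)^2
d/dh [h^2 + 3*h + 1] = 2*h + 3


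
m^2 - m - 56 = (m - 8)*(m + 7)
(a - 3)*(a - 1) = a^2 - 4*a + 3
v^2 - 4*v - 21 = (v - 7)*(v + 3)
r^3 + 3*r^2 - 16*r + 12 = (r - 2)*(r - 1)*(r + 6)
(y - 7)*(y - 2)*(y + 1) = y^3 - 8*y^2 + 5*y + 14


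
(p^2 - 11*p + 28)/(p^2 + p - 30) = (p^2 - 11*p + 28)/(p^2 + p - 30)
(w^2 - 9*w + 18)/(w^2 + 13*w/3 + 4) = 3*(w^2 - 9*w + 18)/(3*w^2 + 13*w + 12)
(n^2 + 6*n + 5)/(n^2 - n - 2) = (n + 5)/(n - 2)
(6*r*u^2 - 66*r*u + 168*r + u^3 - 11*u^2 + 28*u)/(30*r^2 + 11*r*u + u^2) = (u^2 - 11*u + 28)/(5*r + u)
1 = 1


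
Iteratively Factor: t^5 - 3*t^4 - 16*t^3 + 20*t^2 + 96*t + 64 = (t - 4)*(t^4 + t^3 - 12*t^2 - 28*t - 16) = (t - 4)*(t + 2)*(t^3 - t^2 - 10*t - 8) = (t - 4)*(t + 2)^2*(t^2 - 3*t - 4) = (t - 4)^2*(t + 2)^2*(t + 1)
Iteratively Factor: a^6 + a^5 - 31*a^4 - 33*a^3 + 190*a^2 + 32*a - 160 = (a - 2)*(a^5 + 3*a^4 - 25*a^3 - 83*a^2 + 24*a + 80) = (a - 5)*(a - 2)*(a^4 + 8*a^3 + 15*a^2 - 8*a - 16) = (a - 5)*(a - 2)*(a + 4)*(a^3 + 4*a^2 - a - 4) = (a - 5)*(a - 2)*(a + 1)*(a + 4)*(a^2 + 3*a - 4) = (a - 5)*(a - 2)*(a - 1)*(a + 1)*(a + 4)*(a + 4)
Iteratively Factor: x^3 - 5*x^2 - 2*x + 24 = (x + 2)*(x^2 - 7*x + 12) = (x - 4)*(x + 2)*(x - 3)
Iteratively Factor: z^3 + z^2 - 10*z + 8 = (z - 2)*(z^2 + 3*z - 4) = (z - 2)*(z - 1)*(z + 4)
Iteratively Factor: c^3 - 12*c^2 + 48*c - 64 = (c - 4)*(c^2 - 8*c + 16) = (c - 4)^2*(c - 4)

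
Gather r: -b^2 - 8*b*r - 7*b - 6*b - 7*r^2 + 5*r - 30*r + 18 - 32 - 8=-b^2 - 13*b - 7*r^2 + r*(-8*b - 25) - 22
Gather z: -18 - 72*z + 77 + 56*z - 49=10 - 16*z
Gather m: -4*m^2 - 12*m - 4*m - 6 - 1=-4*m^2 - 16*m - 7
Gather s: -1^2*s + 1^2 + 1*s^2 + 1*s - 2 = s^2 - 1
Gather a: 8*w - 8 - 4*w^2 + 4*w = -4*w^2 + 12*w - 8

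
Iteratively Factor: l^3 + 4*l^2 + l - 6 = (l - 1)*(l^2 + 5*l + 6) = (l - 1)*(l + 3)*(l + 2)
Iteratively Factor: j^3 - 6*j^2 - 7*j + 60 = (j - 4)*(j^2 - 2*j - 15) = (j - 5)*(j - 4)*(j + 3)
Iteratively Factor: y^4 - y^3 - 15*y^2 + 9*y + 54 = (y - 3)*(y^3 + 2*y^2 - 9*y - 18) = (y - 3)^2*(y^2 + 5*y + 6) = (y - 3)^2*(y + 3)*(y + 2)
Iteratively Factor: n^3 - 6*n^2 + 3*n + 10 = (n - 2)*(n^2 - 4*n - 5) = (n - 2)*(n + 1)*(n - 5)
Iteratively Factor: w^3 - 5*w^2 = (w)*(w^2 - 5*w) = w^2*(w - 5)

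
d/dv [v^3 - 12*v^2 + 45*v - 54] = 3*v^2 - 24*v + 45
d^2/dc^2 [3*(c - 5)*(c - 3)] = 6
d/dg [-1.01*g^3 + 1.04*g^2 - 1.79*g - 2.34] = -3.03*g^2 + 2.08*g - 1.79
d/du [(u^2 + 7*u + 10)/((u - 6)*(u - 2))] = (-15*u^2 + 4*u + 164)/(u^4 - 16*u^3 + 88*u^2 - 192*u + 144)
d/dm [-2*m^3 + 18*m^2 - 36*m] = -6*m^2 + 36*m - 36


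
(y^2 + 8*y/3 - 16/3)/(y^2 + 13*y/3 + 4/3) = (3*y - 4)/(3*y + 1)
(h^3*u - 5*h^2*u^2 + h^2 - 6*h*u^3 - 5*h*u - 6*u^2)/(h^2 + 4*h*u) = (h^3*u - 5*h^2*u^2 + h^2 - 6*h*u^3 - 5*h*u - 6*u^2)/(h*(h + 4*u))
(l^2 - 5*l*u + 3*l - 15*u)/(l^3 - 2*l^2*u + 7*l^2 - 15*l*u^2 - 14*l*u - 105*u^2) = (l + 3)/(l^2 + 3*l*u + 7*l + 21*u)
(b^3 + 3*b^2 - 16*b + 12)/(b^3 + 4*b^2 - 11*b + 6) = (b - 2)/(b - 1)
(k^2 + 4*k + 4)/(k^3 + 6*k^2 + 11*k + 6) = (k + 2)/(k^2 + 4*k + 3)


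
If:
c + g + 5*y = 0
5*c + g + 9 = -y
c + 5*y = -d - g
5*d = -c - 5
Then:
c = -5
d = 0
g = 75/4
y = -11/4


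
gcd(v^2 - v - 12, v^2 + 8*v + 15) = v + 3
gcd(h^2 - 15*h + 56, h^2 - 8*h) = h - 8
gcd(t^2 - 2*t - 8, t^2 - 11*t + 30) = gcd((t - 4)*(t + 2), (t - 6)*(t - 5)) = 1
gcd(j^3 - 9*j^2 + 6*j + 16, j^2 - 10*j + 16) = j^2 - 10*j + 16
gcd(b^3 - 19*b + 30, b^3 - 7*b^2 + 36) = b - 3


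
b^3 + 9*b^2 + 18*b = b*(b + 3)*(b + 6)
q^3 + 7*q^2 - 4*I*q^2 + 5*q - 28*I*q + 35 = (q + 7)*(q - 5*I)*(q + I)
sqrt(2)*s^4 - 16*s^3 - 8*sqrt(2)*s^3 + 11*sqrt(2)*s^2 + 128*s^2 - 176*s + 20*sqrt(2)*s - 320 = (s - 5)*(s - 4)*(s - 8*sqrt(2))*(sqrt(2)*s + sqrt(2))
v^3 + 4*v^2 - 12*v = v*(v - 2)*(v + 6)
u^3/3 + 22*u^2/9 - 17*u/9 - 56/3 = (u/3 + 1)*(u - 8/3)*(u + 7)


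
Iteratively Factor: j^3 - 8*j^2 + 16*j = (j)*(j^2 - 8*j + 16) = j*(j - 4)*(j - 4)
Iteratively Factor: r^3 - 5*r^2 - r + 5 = (r - 1)*(r^2 - 4*r - 5) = (r - 1)*(r + 1)*(r - 5)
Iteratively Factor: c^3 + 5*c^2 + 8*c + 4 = (c + 1)*(c^2 + 4*c + 4) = (c + 1)*(c + 2)*(c + 2)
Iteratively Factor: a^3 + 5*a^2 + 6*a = (a)*(a^2 + 5*a + 6) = a*(a + 2)*(a + 3)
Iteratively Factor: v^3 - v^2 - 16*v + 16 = (v - 1)*(v^2 - 16) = (v - 1)*(v + 4)*(v - 4)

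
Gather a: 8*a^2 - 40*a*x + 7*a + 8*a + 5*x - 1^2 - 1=8*a^2 + a*(15 - 40*x) + 5*x - 2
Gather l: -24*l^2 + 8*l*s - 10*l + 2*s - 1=-24*l^2 + l*(8*s - 10) + 2*s - 1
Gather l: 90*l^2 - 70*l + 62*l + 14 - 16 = 90*l^2 - 8*l - 2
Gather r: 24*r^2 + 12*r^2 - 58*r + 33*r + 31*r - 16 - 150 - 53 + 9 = 36*r^2 + 6*r - 210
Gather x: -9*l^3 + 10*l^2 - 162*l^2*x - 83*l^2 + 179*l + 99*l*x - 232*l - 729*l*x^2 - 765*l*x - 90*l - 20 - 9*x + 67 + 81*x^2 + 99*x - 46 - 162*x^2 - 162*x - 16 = -9*l^3 - 73*l^2 - 143*l + x^2*(-729*l - 81) + x*(-162*l^2 - 666*l - 72) - 15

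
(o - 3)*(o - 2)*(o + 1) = o^3 - 4*o^2 + o + 6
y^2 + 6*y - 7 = (y - 1)*(y + 7)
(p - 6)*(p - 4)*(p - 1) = p^3 - 11*p^2 + 34*p - 24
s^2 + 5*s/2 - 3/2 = (s - 1/2)*(s + 3)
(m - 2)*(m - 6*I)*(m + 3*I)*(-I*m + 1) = -I*m^4 - 2*m^3 + 2*I*m^3 + 4*m^2 - 21*I*m^2 + 18*m + 42*I*m - 36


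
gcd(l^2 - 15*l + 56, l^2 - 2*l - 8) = 1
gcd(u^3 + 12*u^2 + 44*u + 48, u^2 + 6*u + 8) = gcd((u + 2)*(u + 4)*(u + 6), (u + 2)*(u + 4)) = u^2 + 6*u + 8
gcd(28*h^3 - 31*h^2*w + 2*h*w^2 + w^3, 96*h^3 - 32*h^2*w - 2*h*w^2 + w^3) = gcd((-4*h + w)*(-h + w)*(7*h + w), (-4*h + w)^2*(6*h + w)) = -4*h + w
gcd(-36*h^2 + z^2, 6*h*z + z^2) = 6*h + z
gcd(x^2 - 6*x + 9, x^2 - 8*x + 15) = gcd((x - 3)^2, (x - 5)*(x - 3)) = x - 3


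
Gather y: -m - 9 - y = -m - y - 9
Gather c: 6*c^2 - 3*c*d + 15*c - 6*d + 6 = 6*c^2 + c*(15 - 3*d) - 6*d + 6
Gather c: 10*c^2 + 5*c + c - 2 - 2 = 10*c^2 + 6*c - 4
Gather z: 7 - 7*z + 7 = 14 - 7*z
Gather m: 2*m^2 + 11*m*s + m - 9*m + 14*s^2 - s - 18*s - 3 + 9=2*m^2 + m*(11*s - 8) + 14*s^2 - 19*s + 6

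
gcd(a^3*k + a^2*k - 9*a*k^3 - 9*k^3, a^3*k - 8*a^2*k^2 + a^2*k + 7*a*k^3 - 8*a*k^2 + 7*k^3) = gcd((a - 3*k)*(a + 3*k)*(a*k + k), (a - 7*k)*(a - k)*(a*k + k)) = a*k + k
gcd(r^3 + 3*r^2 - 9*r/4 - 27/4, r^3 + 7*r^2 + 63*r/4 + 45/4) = r^2 + 9*r/2 + 9/2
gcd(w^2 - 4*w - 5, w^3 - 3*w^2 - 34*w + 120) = w - 5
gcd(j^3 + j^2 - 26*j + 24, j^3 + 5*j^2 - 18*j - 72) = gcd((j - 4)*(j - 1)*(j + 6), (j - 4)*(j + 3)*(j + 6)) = j^2 + 2*j - 24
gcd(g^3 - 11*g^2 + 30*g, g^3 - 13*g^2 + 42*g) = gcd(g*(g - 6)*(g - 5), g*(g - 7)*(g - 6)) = g^2 - 6*g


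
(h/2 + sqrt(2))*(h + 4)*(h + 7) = h^3/2 + sqrt(2)*h^2 + 11*h^2/2 + 14*h + 11*sqrt(2)*h + 28*sqrt(2)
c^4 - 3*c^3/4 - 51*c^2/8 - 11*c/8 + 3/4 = (c - 3)*(c - 1/4)*(c + 1/2)*(c + 2)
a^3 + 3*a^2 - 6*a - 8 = (a - 2)*(a + 1)*(a + 4)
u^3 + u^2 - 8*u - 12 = (u - 3)*(u + 2)^2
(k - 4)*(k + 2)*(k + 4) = k^3 + 2*k^2 - 16*k - 32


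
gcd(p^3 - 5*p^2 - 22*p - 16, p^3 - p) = p + 1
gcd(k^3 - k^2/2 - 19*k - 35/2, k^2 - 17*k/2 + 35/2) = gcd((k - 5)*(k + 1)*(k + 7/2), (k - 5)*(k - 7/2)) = k - 5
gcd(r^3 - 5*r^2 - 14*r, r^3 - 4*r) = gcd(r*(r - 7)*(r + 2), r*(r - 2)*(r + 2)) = r^2 + 2*r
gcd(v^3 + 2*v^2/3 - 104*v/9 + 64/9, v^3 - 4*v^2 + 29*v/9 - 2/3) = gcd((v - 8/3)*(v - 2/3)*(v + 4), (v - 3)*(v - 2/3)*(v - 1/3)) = v - 2/3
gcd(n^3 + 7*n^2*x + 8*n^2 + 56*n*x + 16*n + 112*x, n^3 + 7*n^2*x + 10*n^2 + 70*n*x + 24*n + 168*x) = n^2 + 7*n*x + 4*n + 28*x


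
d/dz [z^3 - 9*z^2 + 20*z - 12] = 3*z^2 - 18*z + 20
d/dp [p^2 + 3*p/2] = 2*p + 3/2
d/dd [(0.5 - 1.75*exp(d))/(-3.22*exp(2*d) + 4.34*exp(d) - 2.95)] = (-5.635*exp(2*d) + 3.22*exp(d) + 2.9925)*exp(d)/(10.3684*exp(4*d) - 27.9496*exp(3*d) + 37.8336*exp(2*d) - 25.606*exp(d) + 8.7025)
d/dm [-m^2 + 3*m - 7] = 3 - 2*m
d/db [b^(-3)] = -3/b^4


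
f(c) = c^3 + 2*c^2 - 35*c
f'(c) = 3*c^2 + 4*c - 35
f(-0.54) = 19.33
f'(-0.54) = -36.29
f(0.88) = -28.57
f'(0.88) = -29.16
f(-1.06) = 38.16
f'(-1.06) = -35.87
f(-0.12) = 4.23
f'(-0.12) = -35.44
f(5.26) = 16.77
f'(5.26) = 69.04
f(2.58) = -59.81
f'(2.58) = -4.71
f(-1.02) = 36.72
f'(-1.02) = -35.96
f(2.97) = -60.11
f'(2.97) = 3.34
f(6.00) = 78.00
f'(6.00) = 97.00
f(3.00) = -60.00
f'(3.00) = 4.00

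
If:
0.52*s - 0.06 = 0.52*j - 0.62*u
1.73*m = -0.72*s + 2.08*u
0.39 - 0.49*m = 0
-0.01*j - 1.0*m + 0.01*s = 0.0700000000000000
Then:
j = -298.03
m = 0.80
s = -211.44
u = -72.53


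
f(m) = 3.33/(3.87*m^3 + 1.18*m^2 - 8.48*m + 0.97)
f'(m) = 3.33*(-11.61*m^2 - 2.36*m + 8.48)/(3.87*m^3 + 1.18*m^2 - 8.48*m + 0.97)^2 = (-38.6613*m^2 - 7.8588*m + 28.2384)/(3.87*m^3 + 1.18*m^2 - 8.48*m + 0.97)^2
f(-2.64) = -0.08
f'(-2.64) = -0.14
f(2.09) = 0.14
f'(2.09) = -0.28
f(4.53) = 0.01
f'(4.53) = -0.01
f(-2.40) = -0.13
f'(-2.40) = -0.27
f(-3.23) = -0.04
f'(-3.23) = -0.04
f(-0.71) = 0.54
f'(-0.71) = 0.37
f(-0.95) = 0.49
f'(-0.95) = 0.02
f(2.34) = 0.09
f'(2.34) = -0.15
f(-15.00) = -0.00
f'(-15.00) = -0.00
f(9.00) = 0.00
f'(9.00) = -0.00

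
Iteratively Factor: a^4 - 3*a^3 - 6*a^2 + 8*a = (a + 2)*(a^3 - 5*a^2 + 4*a) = a*(a + 2)*(a^2 - 5*a + 4) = a*(a - 4)*(a + 2)*(a - 1)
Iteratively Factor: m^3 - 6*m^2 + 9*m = (m - 3)*(m^2 - 3*m) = m*(m - 3)*(m - 3)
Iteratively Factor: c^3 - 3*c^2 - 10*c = (c)*(c^2 - 3*c - 10) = c*(c - 5)*(c + 2)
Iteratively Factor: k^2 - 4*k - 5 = (k + 1)*(k - 5)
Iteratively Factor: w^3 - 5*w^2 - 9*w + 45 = (w + 3)*(w^2 - 8*w + 15) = (w - 5)*(w + 3)*(w - 3)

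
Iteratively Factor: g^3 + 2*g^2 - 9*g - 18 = (g + 3)*(g^2 - g - 6) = (g + 2)*(g + 3)*(g - 3)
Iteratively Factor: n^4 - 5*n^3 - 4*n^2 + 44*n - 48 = (n - 2)*(n^3 - 3*n^2 - 10*n + 24) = (n - 2)^2*(n^2 - n - 12) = (n - 4)*(n - 2)^2*(n + 3)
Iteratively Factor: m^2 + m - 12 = (m - 3)*(m + 4)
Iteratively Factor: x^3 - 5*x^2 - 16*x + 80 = (x + 4)*(x^2 - 9*x + 20) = (x - 4)*(x + 4)*(x - 5)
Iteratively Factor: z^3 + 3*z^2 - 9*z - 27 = (z - 3)*(z^2 + 6*z + 9) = (z - 3)*(z + 3)*(z + 3)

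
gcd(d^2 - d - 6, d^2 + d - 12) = d - 3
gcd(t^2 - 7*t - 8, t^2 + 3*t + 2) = t + 1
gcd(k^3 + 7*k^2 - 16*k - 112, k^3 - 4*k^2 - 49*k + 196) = k^2 + 3*k - 28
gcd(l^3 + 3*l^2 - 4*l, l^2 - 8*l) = l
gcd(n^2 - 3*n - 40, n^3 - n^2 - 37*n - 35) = n + 5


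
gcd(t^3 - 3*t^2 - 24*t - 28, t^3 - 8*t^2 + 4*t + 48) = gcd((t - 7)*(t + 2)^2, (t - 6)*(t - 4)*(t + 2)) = t + 2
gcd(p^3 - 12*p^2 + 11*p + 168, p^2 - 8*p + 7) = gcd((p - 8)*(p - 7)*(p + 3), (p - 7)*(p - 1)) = p - 7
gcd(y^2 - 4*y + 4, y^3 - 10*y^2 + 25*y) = 1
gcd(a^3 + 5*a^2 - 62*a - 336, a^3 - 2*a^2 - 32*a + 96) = a + 6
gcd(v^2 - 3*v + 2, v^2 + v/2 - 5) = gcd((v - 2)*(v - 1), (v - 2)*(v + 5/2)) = v - 2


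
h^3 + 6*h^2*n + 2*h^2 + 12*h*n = h*(h + 2)*(h + 6*n)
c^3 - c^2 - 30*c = c*(c - 6)*(c + 5)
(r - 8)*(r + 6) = r^2 - 2*r - 48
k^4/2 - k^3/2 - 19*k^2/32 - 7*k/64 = k*(k/2 + 1/4)*(k - 7/4)*(k + 1/4)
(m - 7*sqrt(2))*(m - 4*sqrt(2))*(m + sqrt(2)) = m^3 - 10*sqrt(2)*m^2 + 34*m + 56*sqrt(2)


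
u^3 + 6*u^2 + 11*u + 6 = (u + 1)*(u + 2)*(u + 3)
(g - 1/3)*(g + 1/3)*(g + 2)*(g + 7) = g^4 + 9*g^3 + 125*g^2/9 - g - 14/9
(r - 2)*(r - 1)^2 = r^3 - 4*r^2 + 5*r - 2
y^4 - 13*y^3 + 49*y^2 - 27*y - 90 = (y - 6)*(y - 5)*(y - 3)*(y + 1)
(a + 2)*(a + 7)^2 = a^3 + 16*a^2 + 77*a + 98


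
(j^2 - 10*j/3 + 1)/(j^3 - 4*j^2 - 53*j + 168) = (j - 1/3)/(j^2 - j - 56)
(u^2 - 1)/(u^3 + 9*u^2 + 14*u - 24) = (u + 1)/(u^2 + 10*u + 24)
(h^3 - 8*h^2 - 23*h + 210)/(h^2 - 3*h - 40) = (h^2 - 13*h + 42)/(h - 8)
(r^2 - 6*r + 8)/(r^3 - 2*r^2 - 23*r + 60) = (r - 2)/(r^2 + 2*r - 15)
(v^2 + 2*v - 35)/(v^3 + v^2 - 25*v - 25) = (v + 7)/(v^2 + 6*v + 5)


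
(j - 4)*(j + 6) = j^2 + 2*j - 24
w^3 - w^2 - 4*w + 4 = (w - 2)*(w - 1)*(w + 2)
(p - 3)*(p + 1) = p^2 - 2*p - 3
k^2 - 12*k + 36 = (k - 6)^2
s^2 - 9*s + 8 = (s - 8)*(s - 1)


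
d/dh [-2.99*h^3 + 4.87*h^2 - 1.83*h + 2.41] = -8.97*h^2 + 9.74*h - 1.83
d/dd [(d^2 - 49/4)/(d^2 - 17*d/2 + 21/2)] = (-68*d^2 + 364*d - 833)/(2*(4*d^4 - 68*d^3 + 373*d^2 - 714*d + 441))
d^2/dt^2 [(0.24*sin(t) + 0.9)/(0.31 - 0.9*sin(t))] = (8.32667268468867e-17*sin(t)^3 + 0.79596*sin(t)^2 + 0.274164*sin(t) - 1.59192)/(0.729*sin(t)^3 - 0.7533*sin(t)^2 + 0.25947*sin(t) - 0.029791)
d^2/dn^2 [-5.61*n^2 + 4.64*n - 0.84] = -11.2200000000000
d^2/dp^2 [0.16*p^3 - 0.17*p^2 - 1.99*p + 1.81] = 0.96*p - 0.34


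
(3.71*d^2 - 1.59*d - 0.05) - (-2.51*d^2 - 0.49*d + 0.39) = 6.22*d^2 - 1.1*d - 0.44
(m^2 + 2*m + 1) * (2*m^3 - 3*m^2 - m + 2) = 2*m^5 + m^4 - 5*m^3 - 3*m^2 + 3*m + 2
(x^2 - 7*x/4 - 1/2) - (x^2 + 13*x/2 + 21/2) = -33*x/4 - 11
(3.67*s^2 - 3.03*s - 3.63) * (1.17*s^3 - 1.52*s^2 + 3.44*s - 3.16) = 4.2939*s^5 - 9.1235*s^4 + 12.9833*s^3 - 16.5028*s^2 - 2.9124*s + 11.4708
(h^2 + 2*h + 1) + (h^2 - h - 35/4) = 2*h^2 + h - 31/4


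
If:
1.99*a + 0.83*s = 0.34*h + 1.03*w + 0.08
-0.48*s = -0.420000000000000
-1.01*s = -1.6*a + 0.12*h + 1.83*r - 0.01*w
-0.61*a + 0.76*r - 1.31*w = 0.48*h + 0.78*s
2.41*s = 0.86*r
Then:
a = 0.65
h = -35.04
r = 2.45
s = 0.88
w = 13.44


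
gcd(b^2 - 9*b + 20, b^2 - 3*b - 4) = b - 4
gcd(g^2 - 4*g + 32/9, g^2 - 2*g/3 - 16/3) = g - 8/3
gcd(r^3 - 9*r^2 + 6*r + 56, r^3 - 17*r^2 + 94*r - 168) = r^2 - 11*r + 28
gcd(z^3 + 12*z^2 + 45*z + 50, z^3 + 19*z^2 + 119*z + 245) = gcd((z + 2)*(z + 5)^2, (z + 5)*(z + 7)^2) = z + 5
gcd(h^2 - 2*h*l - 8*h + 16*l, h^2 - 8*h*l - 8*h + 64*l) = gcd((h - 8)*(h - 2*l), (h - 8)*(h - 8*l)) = h - 8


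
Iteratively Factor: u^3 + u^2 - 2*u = (u - 1)*(u^2 + 2*u) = u*(u - 1)*(u + 2)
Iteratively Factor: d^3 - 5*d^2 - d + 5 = (d - 5)*(d^2 - 1) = (d - 5)*(d - 1)*(d + 1)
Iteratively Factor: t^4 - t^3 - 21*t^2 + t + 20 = (t - 5)*(t^3 + 4*t^2 - t - 4) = (t - 5)*(t - 1)*(t^2 + 5*t + 4) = (t - 5)*(t - 1)*(t + 4)*(t + 1)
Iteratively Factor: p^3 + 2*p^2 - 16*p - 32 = (p + 2)*(p^2 - 16) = (p - 4)*(p + 2)*(p + 4)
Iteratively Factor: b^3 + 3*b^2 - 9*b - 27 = (b - 3)*(b^2 + 6*b + 9) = (b - 3)*(b + 3)*(b + 3)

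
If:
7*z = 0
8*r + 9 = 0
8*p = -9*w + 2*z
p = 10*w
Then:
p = 0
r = -9/8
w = 0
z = 0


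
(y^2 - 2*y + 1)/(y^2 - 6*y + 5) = (y - 1)/(y - 5)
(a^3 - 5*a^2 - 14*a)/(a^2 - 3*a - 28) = a*(a + 2)/(a + 4)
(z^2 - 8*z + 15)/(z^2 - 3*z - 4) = (-z^2 + 8*z - 15)/(-z^2 + 3*z + 4)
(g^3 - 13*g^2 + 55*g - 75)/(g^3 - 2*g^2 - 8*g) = (-g^3 + 13*g^2 - 55*g + 75)/(g*(-g^2 + 2*g + 8))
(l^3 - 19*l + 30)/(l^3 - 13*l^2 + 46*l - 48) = (l + 5)/(l - 8)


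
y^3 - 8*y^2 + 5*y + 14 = (y - 7)*(y - 2)*(y + 1)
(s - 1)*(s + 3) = s^2 + 2*s - 3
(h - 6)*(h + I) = h^2 - 6*h + I*h - 6*I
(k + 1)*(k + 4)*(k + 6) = k^3 + 11*k^2 + 34*k + 24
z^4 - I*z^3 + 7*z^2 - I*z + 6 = (z - 3*I)*(z - I)*(z + I)*(z + 2*I)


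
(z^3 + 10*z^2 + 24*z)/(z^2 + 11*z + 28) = z*(z + 6)/(z + 7)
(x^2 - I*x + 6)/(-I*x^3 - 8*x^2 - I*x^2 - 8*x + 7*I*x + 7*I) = (I*x^2 + x + 6*I)/(x^3 + x^2*(1 - 8*I) - x*(7 + 8*I) - 7)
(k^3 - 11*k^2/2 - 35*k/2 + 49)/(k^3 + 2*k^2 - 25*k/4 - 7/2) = 2*(k - 7)/(2*k + 1)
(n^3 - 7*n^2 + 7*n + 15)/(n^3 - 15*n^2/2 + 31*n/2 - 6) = 2*(n^2 - 4*n - 5)/(2*n^2 - 9*n + 4)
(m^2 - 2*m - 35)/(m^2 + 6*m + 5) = (m - 7)/(m + 1)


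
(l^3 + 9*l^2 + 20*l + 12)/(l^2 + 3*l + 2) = l + 6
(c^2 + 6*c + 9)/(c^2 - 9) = (c + 3)/(c - 3)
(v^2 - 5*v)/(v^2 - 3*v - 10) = v/(v + 2)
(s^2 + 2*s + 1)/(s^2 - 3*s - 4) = (s + 1)/(s - 4)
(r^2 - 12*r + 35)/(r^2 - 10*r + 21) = (r - 5)/(r - 3)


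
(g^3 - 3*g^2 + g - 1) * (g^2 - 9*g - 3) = g^5 - 12*g^4 + 25*g^3 - g^2 + 6*g + 3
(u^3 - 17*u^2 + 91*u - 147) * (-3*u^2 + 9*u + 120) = -3*u^5 + 60*u^4 - 306*u^3 - 780*u^2 + 9597*u - 17640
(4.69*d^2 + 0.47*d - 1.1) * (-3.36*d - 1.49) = -15.7584*d^3 - 8.5673*d^2 + 2.9957*d + 1.639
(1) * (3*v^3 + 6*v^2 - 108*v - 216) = 3*v^3 + 6*v^2 - 108*v - 216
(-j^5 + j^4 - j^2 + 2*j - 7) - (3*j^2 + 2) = -j^5 + j^4 - 4*j^2 + 2*j - 9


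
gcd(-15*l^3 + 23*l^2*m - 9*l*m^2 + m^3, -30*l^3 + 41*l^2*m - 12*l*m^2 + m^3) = 5*l^2 - 6*l*m + m^2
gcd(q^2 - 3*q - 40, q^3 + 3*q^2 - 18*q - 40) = q + 5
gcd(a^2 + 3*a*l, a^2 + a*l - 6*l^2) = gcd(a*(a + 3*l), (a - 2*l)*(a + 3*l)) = a + 3*l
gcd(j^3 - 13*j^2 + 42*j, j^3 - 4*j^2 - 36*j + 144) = j - 6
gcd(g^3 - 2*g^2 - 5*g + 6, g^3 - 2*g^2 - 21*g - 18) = 1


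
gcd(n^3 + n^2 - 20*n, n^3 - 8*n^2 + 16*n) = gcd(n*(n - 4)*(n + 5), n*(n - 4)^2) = n^2 - 4*n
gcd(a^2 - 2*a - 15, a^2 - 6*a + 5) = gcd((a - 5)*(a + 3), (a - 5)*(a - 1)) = a - 5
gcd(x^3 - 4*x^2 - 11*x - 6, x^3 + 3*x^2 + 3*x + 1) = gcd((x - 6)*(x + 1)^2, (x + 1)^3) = x^2 + 2*x + 1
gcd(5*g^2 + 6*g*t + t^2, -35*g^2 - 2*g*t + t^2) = 5*g + t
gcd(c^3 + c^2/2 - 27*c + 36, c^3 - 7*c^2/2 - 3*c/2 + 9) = 1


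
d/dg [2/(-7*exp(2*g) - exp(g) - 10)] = (28*exp(g) + 2)*exp(g)/(7*exp(2*g) + exp(g) + 10)^2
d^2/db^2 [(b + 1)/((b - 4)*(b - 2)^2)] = 2*(3*b^3 - 6*b^2 - 56*b + 148)/(b^7 - 20*b^6 + 168*b^5 - 768*b^4 + 2064*b^3 - 3264*b^2 + 2816*b - 1024)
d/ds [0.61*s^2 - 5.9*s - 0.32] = 1.22*s - 5.9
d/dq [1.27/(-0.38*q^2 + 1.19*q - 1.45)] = (0.9652*q - 1.5113)/(0.38*q^2 - 1.19*q + 1.45)^2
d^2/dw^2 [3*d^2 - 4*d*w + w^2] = 2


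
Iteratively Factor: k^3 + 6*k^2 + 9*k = (k)*(k^2 + 6*k + 9) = k*(k + 3)*(k + 3)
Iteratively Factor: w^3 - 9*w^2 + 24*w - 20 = (w - 2)*(w^2 - 7*w + 10) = (w - 5)*(w - 2)*(w - 2)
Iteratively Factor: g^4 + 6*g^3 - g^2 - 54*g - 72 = (g + 2)*(g^3 + 4*g^2 - 9*g - 36) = (g + 2)*(g + 4)*(g^2 - 9) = (g + 2)*(g + 3)*(g + 4)*(g - 3)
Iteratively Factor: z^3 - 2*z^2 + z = (z)*(z^2 - 2*z + 1) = z*(z - 1)*(z - 1)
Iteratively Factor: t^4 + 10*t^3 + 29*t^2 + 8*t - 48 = (t + 4)*(t^3 + 6*t^2 + 5*t - 12) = (t + 4)^2*(t^2 + 2*t - 3) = (t + 3)*(t + 4)^2*(t - 1)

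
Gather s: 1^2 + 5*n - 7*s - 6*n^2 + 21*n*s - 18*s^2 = -6*n^2 + 5*n - 18*s^2 + s*(21*n - 7) + 1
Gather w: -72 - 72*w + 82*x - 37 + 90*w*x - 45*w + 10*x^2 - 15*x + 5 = w*(90*x - 117) + 10*x^2 + 67*x - 104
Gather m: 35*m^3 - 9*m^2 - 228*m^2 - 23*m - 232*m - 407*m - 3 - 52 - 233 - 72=35*m^3 - 237*m^2 - 662*m - 360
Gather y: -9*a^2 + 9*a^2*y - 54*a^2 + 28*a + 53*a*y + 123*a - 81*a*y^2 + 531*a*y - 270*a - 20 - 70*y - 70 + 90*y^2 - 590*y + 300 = -63*a^2 - 119*a + y^2*(90 - 81*a) + y*(9*a^2 + 584*a - 660) + 210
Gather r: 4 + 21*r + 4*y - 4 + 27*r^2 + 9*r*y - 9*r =27*r^2 + r*(9*y + 12) + 4*y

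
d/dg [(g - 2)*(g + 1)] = 2*g - 1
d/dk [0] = 0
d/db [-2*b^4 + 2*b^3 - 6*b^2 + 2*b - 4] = -8*b^3 + 6*b^2 - 12*b + 2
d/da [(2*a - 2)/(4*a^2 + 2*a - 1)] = 2*(-4*a^2 + 8*a + 1)/(16*a^4 + 16*a^3 - 4*a^2 - 4*a + 1)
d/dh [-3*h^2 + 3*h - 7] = 3 - 6*h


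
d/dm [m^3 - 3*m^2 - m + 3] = 3*m^2 - 6*m - 1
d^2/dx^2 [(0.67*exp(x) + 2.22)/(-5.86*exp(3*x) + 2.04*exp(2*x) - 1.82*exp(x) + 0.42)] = (-92.030128*exp(6*x) - 662.076864*exp(5*x) + 317.720912*exp(4*x) - 108.233124*exp(3*x) - 21.003192*exp(2*x) - 0.257292*exp(x) - 1.815156)*exp(x)/(201.230056*exp(9*x) - 210.158352*exp(8*x) + 260.655144*exp(7*x) - 182.299608*exp(6*x) + 111.079416*exp(5*x) - 52.391808*exp(4*x) + 18.485936*exp(3*x) - 5.253192*exp(2*x) + 0.963144*exp(x) - 0.074088)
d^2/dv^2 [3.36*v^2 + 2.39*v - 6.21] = 6.72000000000000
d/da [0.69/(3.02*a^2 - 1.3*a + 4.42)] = (0.897 - 4.1676*a)/(3.02*a^2 - 1.3*a + 4.42)^2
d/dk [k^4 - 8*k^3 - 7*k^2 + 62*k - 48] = 4*k^3 - 24*k^2 - 14*k + 62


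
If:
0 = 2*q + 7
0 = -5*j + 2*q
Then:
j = -7/5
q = -7/2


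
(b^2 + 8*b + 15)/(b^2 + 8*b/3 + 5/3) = 3*(b^2 + 8*b + 15)/(3*b^2 + 8*b + 5)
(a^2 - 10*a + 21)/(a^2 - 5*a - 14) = (a - 3)/(a + 2)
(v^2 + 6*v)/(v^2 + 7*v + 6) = v/(v + 1)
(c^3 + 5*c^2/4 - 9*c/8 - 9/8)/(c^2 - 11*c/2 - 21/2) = (4*c^2 - c - 3)/(4*(c - 7))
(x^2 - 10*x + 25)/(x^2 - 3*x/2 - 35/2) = 2*(x - 5)/(2*x + 7)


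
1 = 1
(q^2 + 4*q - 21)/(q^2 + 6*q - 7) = (q - 3)/(q - 1)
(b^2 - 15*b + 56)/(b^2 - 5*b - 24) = (b - 7)/(b + 3)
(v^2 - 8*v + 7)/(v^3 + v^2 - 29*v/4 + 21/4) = 4*(v - 7)/(4*v^2 + 8*v - 21)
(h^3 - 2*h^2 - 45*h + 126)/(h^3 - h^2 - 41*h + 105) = (h - 6)/(h - 5)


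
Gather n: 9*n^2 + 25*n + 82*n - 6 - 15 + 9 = 9*n^2 + 107*n - 12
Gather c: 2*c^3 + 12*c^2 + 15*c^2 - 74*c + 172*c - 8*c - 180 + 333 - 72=2*c^3 + 27*c^2 + 90*c + 81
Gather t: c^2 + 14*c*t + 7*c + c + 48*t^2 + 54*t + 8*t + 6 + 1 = c^2 + 8*c + 48*t^2 + t*(14*c + 62) + 7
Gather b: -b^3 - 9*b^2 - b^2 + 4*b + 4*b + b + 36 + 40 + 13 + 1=-b^3 - 10*b^2 + 9*b + 90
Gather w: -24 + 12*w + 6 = 12*w - 18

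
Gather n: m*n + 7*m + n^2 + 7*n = 7*m + n^2 + n*(m + 7)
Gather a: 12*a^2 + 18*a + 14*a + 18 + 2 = 12*a^2 + 32*a + 20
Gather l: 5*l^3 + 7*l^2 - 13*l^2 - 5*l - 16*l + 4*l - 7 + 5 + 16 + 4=5*l^3 - 6*l^2 - 17*l + 18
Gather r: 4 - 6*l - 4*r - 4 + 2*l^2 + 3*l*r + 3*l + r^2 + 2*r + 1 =2*l^2 - 3*l + r^2 + r*(3*l - 2) + 1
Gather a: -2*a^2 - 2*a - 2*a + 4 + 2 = -2*a^2 - 4*a + 6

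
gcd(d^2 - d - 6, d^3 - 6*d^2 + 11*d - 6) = d - 3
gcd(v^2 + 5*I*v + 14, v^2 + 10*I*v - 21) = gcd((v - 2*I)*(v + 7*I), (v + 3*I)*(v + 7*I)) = v + 7*I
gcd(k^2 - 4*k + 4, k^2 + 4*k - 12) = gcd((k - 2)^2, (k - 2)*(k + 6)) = k - 2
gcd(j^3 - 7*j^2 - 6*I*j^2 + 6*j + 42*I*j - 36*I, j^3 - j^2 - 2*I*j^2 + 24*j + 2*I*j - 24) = j^2 + j*(-1 - 6*I) + 6*I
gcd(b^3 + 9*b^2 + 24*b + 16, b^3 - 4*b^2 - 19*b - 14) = b + 1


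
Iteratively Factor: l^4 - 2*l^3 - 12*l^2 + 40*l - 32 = (l + 4)*(l^3 - 6*l^2 + 12*l - 8) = (l - 2)*(l + 4)*(l^2 - 4*l + 4) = (l - 2)^2*(l + 4)*(l - 2)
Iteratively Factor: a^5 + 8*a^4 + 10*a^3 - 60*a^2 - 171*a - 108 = (a - 3)*(a^4 + 11*a^3 + 43*a^2 + 69*a + 36) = (a - 3)*(a + 4)*(a^3 + 7*a^2 + 15*a + 9) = (a - 3)*(a + 3)*(a + 4)*(a^2 + 4*a + 3) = (a - 3)*(a + 1)*(a + 3)*(a + 4)*(a + 3)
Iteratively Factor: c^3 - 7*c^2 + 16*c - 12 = (c - 2)*(c^2 - 5*c + 6) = (c - 2)^2*(c - 3)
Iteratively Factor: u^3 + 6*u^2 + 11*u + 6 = (u + 1)*(u^2 + 5*u + 6) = (u + 1)*(u + 3)*(u + 2)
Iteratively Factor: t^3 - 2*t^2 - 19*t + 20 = (t + 4)*(t^2 - 6*t + 5) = (t - 1)*(t + 4)*(t - 5)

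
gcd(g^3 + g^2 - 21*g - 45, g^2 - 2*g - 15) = g^2 - 2*g - 15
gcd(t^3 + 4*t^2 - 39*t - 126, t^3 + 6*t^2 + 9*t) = t + 3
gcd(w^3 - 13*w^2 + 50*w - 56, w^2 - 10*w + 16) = w - 2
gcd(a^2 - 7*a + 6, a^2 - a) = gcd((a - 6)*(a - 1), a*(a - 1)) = a - 1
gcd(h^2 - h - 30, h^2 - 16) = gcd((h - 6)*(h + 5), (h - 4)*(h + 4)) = 1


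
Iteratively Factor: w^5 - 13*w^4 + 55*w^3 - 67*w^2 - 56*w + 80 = (w - 4)*(w^4 - 9*w^3 + 19*w^2 + 9*w - 20) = (w - 4)*(w + 1)*(w^3 - 10*w^2 + 29*w - 20) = (w - 4)*(w - 1)*(w + 1)*(w^2 - 9*w + 20) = (w - 5)*(w - 4)*(w - 1)*(w + 1)*(w - 4)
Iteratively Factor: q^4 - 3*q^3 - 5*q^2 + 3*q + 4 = (q + 1)*(q^3 - 4*q^2 - q + 4) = (q - 4)*(q + 1)*(q^2 - 1) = (q - 4)*(q + 1)^2*(q - 1)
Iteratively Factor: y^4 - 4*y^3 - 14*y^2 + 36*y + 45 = (y + 1)*(y^3 - 5*y^2 - 9*y + 45) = (y + 1)*(y + 3)*(y^2 - 8*y + 15) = (y - 3)*(y + 1)*(y + 3)*(y - 5)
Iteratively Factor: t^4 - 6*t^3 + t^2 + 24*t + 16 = (t - 4)*(t^3 - 2*t^2 - 7*t - 4) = (t - 4)*(t + 1)*(t^2 - 3*t - 4) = (t - 4)*(t + 1)^2*(t - 4)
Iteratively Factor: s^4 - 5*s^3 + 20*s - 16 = (s - 2)*(s^3 - 3*s^2 - 6*s + 8) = (s - 4)*(s - 2)*(s^2 + s - 2) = (s - 4)*(s - 2)*(s + 2)*(s - 1)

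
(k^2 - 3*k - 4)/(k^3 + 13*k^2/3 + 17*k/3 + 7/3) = 3*(k - 4)/(3*k^2 + 10*k + 7)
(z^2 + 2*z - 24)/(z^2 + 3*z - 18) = (z - 4)/(z - 3)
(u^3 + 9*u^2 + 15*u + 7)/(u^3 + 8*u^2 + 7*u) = (u + 1)/u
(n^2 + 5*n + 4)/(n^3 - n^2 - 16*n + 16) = (n + 1)/(n^2 - 5*n + 4)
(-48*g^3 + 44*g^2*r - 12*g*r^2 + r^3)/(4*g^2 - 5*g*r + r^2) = (12*g^2 - 8*g*r + r^2)/(-g + r)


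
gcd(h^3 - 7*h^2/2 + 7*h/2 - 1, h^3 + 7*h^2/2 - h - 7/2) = h - 1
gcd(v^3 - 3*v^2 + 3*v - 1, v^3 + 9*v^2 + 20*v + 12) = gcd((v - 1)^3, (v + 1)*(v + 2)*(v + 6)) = 1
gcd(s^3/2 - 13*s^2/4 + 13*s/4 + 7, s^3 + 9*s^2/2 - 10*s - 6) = 1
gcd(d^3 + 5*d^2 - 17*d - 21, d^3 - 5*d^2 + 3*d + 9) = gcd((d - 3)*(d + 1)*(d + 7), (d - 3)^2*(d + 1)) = d^2 - 2*d - 3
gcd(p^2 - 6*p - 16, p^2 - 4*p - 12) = p + 2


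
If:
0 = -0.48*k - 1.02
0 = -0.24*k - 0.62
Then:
No Solution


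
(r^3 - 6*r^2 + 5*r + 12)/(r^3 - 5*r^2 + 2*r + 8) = (r - 3)/(r - 2)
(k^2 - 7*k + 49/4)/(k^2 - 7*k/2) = (k - 7/2)/k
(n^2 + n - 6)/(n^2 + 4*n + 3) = (n - 2)/(n + 1)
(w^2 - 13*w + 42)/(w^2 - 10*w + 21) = (w - 6)/(w - 3)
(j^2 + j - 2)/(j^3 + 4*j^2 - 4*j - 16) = (j - 1)/(j^2 + 2*j - 8)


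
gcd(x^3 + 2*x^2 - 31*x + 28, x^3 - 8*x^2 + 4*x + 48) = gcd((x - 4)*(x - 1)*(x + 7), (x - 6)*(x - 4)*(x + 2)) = x - 4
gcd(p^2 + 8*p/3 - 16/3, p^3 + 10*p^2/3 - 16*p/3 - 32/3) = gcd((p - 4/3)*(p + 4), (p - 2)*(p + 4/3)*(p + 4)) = p + 4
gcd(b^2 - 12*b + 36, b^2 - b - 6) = 1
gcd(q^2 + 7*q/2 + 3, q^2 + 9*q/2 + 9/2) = q + 3/2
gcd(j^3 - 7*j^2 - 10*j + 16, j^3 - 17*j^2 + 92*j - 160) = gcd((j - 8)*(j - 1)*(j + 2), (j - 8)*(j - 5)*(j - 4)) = j - 8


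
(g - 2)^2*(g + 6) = g^3 + 2*g^2 - 20*g + 24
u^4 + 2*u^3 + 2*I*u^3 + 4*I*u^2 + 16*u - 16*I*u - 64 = (u - 2)*(u + 4)*(u - 2*I)*(u + 4*I)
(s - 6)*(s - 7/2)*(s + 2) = s^3 - 15*s^2/2 + 2*s + 42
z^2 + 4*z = z*(z + 4)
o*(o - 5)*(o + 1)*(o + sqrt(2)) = o^4 - 4*o^3 + sqrt(2)*o^3 - 4*sqrt(2)*o^2 - 5*o^2 - 5*sqrt(2)*o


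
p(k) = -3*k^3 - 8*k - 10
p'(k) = -9*k^2 - 8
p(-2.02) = 30.89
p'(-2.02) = -44.72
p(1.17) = -24.16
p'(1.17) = -20.32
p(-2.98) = 93.23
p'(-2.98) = -87.92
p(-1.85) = 23.79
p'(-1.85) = -38.80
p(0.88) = -19.08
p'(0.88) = -14.97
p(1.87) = -44.58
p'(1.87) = -39.47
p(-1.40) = 9.43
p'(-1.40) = -25.64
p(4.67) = -352.90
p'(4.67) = -204.28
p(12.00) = -5290.00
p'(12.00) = -1304.00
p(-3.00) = 95.00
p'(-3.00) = -89.00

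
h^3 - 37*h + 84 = (h - 4)*(h - 3)*(h + 7)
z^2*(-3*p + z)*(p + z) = -3*p^2*z^2 - 2*p*z^3 + z^4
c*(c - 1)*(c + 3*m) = c^3 + 3*c^2*m - c^2 - 3*c*m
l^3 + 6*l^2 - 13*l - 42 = (l - 3)*(l + 2)*(l + 7)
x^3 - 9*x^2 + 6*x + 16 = (x - 8)*(x - 2)*(x + 1)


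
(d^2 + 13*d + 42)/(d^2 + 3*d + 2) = (d^2 + 13*d + 42)/(d^2 + 3*d + 2)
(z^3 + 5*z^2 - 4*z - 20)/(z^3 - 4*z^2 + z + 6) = (z^2 + 7*z + 10)/(z^2 - 2*z - 3)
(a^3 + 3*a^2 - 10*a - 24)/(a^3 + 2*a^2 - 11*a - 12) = (a + 2)/(a + 1)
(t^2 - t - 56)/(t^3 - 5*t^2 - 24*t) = (t + 7)/(t*(t + 3))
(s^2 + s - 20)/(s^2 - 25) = (s - 4)/(s - 5)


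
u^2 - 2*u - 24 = (u - 6)*(u + 4)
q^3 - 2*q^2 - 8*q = q*(q - 4)*(q + 2)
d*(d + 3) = d^2 + 3*d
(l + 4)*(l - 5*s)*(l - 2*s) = l^3 - 7*l^2*s + 4*l^2 + 10*l*s^2 - 28*l*s + 40*s^2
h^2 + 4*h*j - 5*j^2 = (h - j)*(h + 5*j)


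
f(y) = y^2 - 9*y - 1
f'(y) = 2*y - 9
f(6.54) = -17.09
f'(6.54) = 4.08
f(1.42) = -11.76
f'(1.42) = -6.16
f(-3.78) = 47.31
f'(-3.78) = -16.56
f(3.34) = -19.90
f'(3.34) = -2.32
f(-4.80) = 65.24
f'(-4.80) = -18.60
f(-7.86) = 131.52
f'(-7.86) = -24.72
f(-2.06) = 21.78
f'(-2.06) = -13.12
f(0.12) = -2.07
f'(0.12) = -8.76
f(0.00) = -1.00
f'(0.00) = -9.00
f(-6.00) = 89.00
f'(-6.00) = -21.00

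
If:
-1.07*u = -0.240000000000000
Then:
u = 0.22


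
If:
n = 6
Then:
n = 6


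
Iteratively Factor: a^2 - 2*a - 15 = (a - 5)*(a + 3)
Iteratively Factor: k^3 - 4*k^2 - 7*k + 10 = (k - 1)*(k^2 - 3*k - 10) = (k - 1)*(k + 2)*(k - 5)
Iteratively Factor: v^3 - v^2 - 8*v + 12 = (v - 2)*(v^2 + v - 6) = (v - 2)*(v + 3)*(v - 2)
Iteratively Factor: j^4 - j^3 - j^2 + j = (j + 1)*(j^3 - 2*j^2 + j) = j*(j + 1)*(j^2 - 2*j + 1) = j*(j - 1)*(j + 1)*(j - 1)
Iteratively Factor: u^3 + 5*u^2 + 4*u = (u + 4)*(u^2 + u) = (u + 1)*(u + 4)*(u)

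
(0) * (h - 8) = 0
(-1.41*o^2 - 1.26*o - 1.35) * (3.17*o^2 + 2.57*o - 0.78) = -4.4697*o^4 - 7.6179*o^3 - 6.4179*o^2 - 2.4867*o + 1.053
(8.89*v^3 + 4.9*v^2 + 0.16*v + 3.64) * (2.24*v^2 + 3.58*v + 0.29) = 19.9136*v^5 + 42.8022*v^4 + 20.4785*v^3 + 10.1474*v^2 + 13.0776*v + 1.0556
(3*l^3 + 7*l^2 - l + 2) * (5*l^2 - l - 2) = 15*l^5 + 32*l^4 - 18*l^3 - 3*l^2 - 4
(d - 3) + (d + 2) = 2*d - 1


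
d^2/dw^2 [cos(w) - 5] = -cos(w)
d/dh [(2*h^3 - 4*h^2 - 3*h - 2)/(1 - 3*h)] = (-12*h^3 + 18*h^2 - 8*h - 9)/(9*h^2 - 6*h + 1)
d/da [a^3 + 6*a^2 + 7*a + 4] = 3*a^2 + 12*a + 7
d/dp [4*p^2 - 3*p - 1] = 8*p - 3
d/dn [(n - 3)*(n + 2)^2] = (n + 2)*(3*n - 4)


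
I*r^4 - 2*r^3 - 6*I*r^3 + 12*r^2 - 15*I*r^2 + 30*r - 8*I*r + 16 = (r - 8)*(r + 1)*(r + 2*I)*(I*r + I)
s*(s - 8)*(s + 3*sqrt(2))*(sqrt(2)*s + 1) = sqrt(2)*s^4 - 8*sqrt(2)*s^3 + 7*s^3 - 56*s^2 + 3*sqrt(2)*s^2 - 24*sqrt(2)*s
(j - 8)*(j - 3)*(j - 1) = j^3 - 12*j^2 + 35*j - 24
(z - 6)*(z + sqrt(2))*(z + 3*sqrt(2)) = z^3 - 6*z^2 + 4*sqrt(2)*z^2 - 24*sqrt(2)*z + 6*z - 36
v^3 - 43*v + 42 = (v - 6)*(v - 1)*(v + 7)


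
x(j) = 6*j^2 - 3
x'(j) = 12*j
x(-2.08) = 22.96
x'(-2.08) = -24.96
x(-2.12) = 23.97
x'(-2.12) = -25.44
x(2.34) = 29.85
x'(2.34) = 28.08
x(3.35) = 64.34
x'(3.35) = 40.20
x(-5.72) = 193.31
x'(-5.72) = -68.64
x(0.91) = 1.97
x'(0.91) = 10.92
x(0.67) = -0.31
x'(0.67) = 8.04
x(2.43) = 32.43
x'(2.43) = 29.16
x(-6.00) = 213.00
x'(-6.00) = -72.00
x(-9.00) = 483.00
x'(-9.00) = -108.00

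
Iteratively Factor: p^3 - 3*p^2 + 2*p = (p - 2)*(p^2 - p) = p*(p - 2)*(p - 1)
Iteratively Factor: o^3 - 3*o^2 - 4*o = (o)*(o^2 - 3*o - 4) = o*(o + 1)*(o - 4)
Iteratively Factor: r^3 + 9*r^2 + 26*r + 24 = (r + 4)*(r^2 + 5*r + 6) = (r + 2)*(r + 4)*(r + 3)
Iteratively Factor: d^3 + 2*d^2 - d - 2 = (d + 1)*(d^2 + d - 2) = (d - 1)*(d + 1)*(d + 2)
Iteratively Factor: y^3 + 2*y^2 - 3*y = (y + 3)*(y^2 - y) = y*(y + 3)*(y - 1)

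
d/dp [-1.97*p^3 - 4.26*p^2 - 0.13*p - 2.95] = -5.91*p^2 - 8.52*p - 0.13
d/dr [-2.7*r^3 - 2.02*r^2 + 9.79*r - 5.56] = -8.1*r^2 - 4.04*r + 9.79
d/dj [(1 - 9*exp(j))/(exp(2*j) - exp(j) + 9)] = ((2*exp(j) - 1)*(9*exp(j) - 1) - 9*exp(2*j) + 9*exp(j) - 81)*exp(j)/(exp(2*j) - exp(j) + 9)^2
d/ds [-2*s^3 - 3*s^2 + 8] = 6*s*(-s - 1)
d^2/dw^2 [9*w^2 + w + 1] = 18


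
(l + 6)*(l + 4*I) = l^2 + 6*l + 4*I*l + 24*I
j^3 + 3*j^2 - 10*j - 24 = (j - 3)*(j + 2)*(j + 4)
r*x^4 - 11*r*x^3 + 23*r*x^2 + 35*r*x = x*(x - 7)*(x - 5)*(r*x + r)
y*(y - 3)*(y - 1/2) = y^3 - 7*y^2/2 + 3*y/2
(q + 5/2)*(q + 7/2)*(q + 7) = q^3 + 13*q^2 + 203*q/4 + 245/4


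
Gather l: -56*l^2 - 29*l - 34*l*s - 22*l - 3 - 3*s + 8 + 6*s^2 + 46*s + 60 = -56*l^2 + l*(-34*s - 51) + 6*s^2 + 43*s + 65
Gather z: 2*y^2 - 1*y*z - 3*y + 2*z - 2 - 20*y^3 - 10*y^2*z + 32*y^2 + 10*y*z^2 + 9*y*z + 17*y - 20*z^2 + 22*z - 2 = -20*y^3 + 34*y^2 + 14*y + z^2*(10*y - 20) + z*(-10*y^2 + 8*y + 24) - 4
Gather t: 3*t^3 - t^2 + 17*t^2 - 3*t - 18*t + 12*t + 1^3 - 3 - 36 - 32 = 3*t^3 + 16*t^2 - 9*t - 70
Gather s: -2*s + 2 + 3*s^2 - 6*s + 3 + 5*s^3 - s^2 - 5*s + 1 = 5*s^3 + 2*s^2 - 13*s + 6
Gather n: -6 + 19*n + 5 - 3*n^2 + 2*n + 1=-3*n^2 + 21*n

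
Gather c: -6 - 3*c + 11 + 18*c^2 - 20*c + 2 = 18*c^2 - 23*c + 7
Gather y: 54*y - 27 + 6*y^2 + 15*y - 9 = 6*y^2 + 69*y - 36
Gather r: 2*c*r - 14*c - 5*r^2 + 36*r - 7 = -14*c - 5*r^2 + r*(2*c + 36) - 7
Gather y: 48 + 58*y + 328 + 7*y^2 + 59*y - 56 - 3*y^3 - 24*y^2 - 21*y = -3*y^3 - 17*y^2 + 96*y + 320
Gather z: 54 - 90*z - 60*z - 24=30 - 150*z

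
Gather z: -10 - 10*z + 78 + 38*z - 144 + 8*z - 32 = 36*z - 108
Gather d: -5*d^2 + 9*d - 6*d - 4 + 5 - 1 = -5*d^2 + 3*d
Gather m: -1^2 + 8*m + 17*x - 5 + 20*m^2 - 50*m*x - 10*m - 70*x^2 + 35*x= 20*m^2 + m*(-50*x - 2) - 70*x^2 + 52*x - 6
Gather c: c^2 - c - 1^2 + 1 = c^2 - c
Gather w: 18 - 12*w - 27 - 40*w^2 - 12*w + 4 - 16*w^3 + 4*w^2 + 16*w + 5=-16*w^3 - 36*w^2 - 8*w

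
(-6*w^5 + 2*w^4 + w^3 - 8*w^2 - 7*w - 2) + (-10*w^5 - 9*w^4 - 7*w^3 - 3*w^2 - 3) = -16*w^5 - 7*w^4 - 6*w^3 - 11*w^2 - 7*w - 5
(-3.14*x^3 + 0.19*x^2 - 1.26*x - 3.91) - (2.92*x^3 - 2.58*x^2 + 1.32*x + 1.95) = -6.06*x^3 + 2.77*x^2 - 2.58*x - 5.86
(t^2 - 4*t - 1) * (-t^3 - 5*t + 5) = -t^5 + 4*t^4 - 4*t^3 + 25*t^2 - 15*t - 5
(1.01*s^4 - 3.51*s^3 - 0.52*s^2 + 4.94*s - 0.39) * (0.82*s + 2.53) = 0.8282*s^5 - 0.3229*s^4 - 9.3067*s^3 + 2.7352*s^2 + 12.1784*s - 0.9867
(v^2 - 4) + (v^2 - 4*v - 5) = 2*v^2 - 4*v - 9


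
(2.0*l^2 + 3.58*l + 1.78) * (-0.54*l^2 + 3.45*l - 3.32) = -1.08*l^4 + 4.9668*l^3 + 4.7498*l^2 - 5.7446*l - 5.9096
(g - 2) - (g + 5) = -7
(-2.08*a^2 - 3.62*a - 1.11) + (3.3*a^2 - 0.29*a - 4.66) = 1.22*a^2 - 3.91*a - 5.77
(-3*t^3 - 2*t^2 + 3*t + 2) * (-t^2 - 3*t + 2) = 3*t^5 + 11*t^4 - 3*t^3 - 15*t^2 + 4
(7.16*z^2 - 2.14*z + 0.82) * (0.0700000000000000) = 0.5012*z^2 - 0.1498*z + 0.0574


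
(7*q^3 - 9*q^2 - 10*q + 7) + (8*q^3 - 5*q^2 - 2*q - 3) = 15*q^3 - 14*q^2 - 12*q + 4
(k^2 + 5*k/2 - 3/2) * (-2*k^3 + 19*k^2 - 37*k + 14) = -2*k^5 + 14*k^4 + 27*k^3/2 - 107*k^2 + 181*k/2 - 21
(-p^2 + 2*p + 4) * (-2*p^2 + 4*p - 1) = 2*p^4 - 8*p^3 + p^2 + 14*p - 4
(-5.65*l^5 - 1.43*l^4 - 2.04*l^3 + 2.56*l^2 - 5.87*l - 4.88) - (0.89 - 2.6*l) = -5.65*l^5 - 1.43*l^4 - 2.04*l^3 + 2.56*l^2 - 3.27*l - 5.77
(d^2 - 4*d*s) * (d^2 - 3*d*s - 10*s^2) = d^4 - 7*d^3*s + 2*d^2*s^2 + 40*d*s^3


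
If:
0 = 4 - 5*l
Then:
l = 4/5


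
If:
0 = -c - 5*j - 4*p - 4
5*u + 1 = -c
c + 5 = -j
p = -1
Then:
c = -25/4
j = 5/4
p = -1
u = 21/20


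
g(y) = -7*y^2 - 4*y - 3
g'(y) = -14*y - 4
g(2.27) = -48.15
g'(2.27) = -35.78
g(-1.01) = -6.10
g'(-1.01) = 10.14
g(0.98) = -13.64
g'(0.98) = -17.72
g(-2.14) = -26.50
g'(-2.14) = 25.96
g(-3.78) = -87.90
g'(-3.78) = 48.92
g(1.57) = -26.53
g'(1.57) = -25.98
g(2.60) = -60.72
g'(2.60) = -40.40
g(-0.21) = -2.47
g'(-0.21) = -1.06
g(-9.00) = -534.00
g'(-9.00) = 122.00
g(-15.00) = -1518.00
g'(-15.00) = 206.00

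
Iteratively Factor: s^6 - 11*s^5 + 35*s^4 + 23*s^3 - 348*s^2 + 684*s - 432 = (s - 4)*(s^5 - 7*s^4 + 7*s^3 + 51*s^2 - 144*s + 108) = (s - 4)*(s + 3)*(s^4 - 10*s^3 + 37*s^2 - 60*s + 36) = (s - 4)*(s - 3)*(s + 3)*(s^3 - 7*s^2 + 16*s - 12) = (s - 4)*(s - 3)^2*(s + 3)*(s^2 - 4*s + 4) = (s - 4)*(s - 3)^2*(s - 2)*(s + 3)*(s - 2)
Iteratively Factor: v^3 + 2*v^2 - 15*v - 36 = (v + 3)*(v^2 - v - 12) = (v - 4)*(v + 3)*(v + 3)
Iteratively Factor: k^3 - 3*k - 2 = (k - 2)*(k^2 + 2*k + 1) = (k - 2)*(k + 1)*(k + 1)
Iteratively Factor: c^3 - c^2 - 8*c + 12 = (c - 2)*(c^2 + c - 6) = (c - 2)*(c + 3)*(c - 2)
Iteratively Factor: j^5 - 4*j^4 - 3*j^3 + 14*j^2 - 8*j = (j - 4)*(j^4 - 3*j^2 + 2*j) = (j - 4)*(j + 2)*(j^3 - 2*j^2 + j) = j*(j - 4)*(j + 2)*(j^2 - 2*j + 1) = j*(j - 4)*(j - 1)*(j + 2)*(j - 1)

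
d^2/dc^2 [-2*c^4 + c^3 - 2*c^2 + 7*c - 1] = -24*c^2 + 6*c - 4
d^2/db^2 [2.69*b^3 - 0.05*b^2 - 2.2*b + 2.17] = 16.14*b - 0.1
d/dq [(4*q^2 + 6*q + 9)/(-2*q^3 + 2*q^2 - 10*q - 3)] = 2*(4*q^4 + 12*q^3 + q^2 - 30*q + 36)/(4*q^6 - 8*q^5 + 44*q^4 - 28*q^3 + 88*q^2 + 60*q + 9)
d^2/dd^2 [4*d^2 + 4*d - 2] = 8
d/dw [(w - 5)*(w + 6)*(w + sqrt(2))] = 3*w^2 + 2*w + 2*sqrt(2)*w - 30 + sqrt(2)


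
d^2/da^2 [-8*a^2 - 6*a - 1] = -16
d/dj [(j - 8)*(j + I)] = 2*j - 8 + I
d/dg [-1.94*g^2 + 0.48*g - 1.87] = 0.48 - 3.88*g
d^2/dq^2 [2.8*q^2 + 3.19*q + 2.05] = 5.60000000000000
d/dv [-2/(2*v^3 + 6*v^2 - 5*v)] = 2*(6*v^2 + 12*v - 5)/(v^2*(2*v^2 + 6*v - 5)^2)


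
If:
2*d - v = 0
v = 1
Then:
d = 1/2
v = 1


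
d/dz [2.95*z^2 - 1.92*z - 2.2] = 5.9*z - 1.92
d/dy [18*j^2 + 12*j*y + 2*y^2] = 12*j + 4*y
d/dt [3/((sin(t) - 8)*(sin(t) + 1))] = 3*(7 - 2*sin(t))*cos(t)/((sin(t) - 8)^2*(sin(t) + 1)^2)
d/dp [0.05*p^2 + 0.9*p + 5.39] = 0.1*p + 0.9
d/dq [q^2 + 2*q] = 2*q + 2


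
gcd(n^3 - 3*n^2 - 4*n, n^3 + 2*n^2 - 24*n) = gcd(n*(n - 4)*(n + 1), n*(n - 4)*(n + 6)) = n^2 - 4*n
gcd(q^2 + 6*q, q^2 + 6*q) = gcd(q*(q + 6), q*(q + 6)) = q^2 + 6*q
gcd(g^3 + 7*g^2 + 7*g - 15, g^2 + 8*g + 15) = g^2 + 8*g + 15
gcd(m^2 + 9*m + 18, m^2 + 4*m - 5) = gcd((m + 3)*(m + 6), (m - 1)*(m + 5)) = 1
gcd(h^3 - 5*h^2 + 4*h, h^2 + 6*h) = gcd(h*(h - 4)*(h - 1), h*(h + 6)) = h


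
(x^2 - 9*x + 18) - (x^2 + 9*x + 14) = 4 - 18*x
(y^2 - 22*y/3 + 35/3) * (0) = 0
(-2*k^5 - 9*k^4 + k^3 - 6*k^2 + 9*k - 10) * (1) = -2*k^5 - 9*k^4 + k^3 - 6*k^2 + 9*k - 10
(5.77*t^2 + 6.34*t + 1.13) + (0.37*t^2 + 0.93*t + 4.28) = 6.14*t^2 + 7.27*t + 5.41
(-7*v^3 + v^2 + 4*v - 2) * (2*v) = -14*v^4 + 2*v^3 + 8*v^2 - 4*v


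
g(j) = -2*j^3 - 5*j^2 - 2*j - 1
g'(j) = -6*j^2 - 10*j - 2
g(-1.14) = -2.25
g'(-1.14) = 1.60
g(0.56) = -4.04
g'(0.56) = -9.48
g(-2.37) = 2.28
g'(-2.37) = -12.00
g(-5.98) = 259.85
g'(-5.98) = -156.76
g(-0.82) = -1.62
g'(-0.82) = 2.17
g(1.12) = -12.32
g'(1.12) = -20.73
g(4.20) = -245.78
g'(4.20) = -149.84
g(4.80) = -346.98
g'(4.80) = -188.24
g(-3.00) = 14.00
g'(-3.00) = -26.00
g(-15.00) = 5654.00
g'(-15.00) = -1202.00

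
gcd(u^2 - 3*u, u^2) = u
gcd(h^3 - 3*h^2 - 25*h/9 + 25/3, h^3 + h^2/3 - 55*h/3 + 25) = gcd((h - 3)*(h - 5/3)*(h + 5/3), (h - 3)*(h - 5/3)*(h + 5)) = h^2 - 14*h/3 + 5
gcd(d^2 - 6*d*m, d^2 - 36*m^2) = d - 6*m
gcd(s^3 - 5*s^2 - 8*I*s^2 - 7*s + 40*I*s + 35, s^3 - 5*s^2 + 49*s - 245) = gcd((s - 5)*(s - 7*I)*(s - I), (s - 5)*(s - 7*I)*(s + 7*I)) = s^2 + s*(-5 - 7*I) + 35*I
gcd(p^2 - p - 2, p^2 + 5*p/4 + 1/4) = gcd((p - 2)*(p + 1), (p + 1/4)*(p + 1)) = p + 1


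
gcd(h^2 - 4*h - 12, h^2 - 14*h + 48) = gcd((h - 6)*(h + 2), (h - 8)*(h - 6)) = h - 6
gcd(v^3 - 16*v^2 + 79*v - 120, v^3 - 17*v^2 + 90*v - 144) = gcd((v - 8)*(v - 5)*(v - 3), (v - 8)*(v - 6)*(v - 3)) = v^2 - 11*v + 24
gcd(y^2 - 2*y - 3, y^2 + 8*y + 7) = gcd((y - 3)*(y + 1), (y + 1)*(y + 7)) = y + 1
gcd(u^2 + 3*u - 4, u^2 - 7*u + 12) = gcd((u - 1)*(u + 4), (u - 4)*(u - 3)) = 1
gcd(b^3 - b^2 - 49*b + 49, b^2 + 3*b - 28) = b + 7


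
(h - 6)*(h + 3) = h^2 - 3*h - 18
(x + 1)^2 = x^2 + 2*x + 1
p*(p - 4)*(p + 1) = p^3 - 3*p^2 - 4*p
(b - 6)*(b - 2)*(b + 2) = b^3 - 6*b^2 - 4*b + 24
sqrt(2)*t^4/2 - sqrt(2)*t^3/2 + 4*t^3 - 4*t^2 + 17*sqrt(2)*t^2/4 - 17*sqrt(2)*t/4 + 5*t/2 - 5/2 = (t - 1)*(t + sqrt(2)/2)*(t + 5*sqrt(2)/2)*(sqrt(2)*t/2 + 1)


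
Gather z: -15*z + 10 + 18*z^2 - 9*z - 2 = 18*z^2 - 24*z + 8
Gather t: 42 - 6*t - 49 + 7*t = t - 7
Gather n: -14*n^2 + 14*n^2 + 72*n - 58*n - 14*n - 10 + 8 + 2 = 0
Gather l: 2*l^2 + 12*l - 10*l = 2*l^2 + 2*l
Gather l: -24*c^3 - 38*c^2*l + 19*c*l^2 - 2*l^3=-24*c^3 - 38*c^2*l + 19*c*l^2 - 2*l^3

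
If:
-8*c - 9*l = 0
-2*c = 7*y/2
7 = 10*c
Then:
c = 7/10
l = -28/45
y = -2/5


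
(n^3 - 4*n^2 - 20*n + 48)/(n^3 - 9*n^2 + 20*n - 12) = (n + 4)/(n - 1)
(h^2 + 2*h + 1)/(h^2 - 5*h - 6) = (h + 1)/(h - 6)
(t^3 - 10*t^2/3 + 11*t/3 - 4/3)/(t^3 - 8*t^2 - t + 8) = (3*t^2 - 7*t + 4)/(3*(t^2 - 7*t - 8))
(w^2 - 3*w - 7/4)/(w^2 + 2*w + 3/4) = (2*w - 7)/(2*w + 3)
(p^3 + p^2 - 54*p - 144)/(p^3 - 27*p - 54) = (p^2 - 2*p - 48)/(p^2 - 3*p - 18)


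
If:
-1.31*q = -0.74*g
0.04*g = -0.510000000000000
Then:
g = -12.75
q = -7.20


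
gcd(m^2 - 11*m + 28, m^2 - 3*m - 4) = m - 4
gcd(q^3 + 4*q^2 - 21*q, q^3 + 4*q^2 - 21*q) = q^3 + 4*q^2 - 21*q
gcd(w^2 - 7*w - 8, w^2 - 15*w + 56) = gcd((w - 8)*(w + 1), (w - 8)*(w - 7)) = w - 8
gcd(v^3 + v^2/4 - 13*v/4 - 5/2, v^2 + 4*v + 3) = v + 1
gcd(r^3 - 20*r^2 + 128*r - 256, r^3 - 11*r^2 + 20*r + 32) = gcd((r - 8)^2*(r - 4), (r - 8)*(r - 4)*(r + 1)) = r^2 - 12*r + 32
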